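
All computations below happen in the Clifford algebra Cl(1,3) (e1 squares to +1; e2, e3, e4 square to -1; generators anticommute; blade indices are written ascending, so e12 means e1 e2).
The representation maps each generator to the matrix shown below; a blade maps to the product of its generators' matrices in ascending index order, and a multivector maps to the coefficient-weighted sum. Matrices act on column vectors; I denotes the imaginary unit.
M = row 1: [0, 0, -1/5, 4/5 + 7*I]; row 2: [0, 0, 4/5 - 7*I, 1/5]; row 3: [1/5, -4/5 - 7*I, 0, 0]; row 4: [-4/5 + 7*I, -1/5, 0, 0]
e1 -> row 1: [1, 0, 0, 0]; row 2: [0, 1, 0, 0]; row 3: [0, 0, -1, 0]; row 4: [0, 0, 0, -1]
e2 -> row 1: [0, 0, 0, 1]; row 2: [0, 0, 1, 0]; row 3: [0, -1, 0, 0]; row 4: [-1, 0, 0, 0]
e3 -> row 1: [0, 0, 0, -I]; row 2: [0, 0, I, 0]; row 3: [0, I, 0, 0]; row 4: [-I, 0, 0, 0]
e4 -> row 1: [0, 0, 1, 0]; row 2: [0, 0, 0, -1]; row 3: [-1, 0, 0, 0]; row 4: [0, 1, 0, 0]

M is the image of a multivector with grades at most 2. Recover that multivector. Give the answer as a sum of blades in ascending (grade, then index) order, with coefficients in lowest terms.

Method: the blade images are trace-orthogonal — tr(rho(e_A) rho(e_B)^-1) = 4 if A = B and 0 otherwise — and rho(e_A)^-1 = (e_A)^2 * rho(e_A) with (e_A)^2 = +1 or -1, so the coefficient of e_A in the preimage is (e_A)^2 * tr(M rho(e_A))/4.
Nonzero projections over blades of grade <= 2: e2: (e2)^2 = -1, tr(M rho(e2)) = -16/5, coefficient 4/5; e3: (e3)^2 = -1, tr(M rho(e3)) = 28, coefficient -7; e4: (e4)^2 = -1, tr(M rho(e4)) = 4/5, coefficient -1/5. Every other blade of grade <= 2 projects to 0.
Answer: 4/5*e2 - 7*e3 - 1/5*e4


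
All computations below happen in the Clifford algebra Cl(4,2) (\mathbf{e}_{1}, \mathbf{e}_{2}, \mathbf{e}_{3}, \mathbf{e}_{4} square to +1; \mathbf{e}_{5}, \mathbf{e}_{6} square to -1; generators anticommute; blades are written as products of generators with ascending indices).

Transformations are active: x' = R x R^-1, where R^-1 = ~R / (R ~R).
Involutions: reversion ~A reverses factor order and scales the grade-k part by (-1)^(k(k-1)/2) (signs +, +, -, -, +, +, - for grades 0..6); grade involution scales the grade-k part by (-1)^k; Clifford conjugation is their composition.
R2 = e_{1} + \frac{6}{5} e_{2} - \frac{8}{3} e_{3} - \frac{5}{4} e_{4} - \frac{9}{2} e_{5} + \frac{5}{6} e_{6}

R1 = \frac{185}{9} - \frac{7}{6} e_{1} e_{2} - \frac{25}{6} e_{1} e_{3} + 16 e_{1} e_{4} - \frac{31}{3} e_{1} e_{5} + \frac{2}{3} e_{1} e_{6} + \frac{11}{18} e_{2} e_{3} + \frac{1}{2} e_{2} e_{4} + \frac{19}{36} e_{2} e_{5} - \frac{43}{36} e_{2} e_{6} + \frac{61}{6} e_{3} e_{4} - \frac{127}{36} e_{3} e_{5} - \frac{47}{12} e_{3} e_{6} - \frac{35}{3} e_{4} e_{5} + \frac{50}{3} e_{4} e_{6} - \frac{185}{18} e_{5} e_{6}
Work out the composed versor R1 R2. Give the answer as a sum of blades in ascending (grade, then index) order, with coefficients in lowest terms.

Distribute over the terms of R2 (each basis-blade product reordered to ascending indices, repeated generators contracted through their squares):
R1 (e_{1}) = \frac{185}{9} e_{1} + \frac{7}{6} e_{2} + \frac{25}{6} e_{3} - 16 e_{4} + \frac{31}{3} e_{5} - \frac{2}{3} e_{6} + \frac{11}{18} e_{1} e_{2} e_{3} + \frac{1}{2} e_{1} e_{2} e_{4} + \frac{19}{36} e_{1} e_{2} e_{5} - \frac{43}{36} e_{1} e_{2} e_{6} + \frac{61}{6} e_{1} e_{3} e_{4} - \frac{127}{36} e_{1} e_{3} e_{5} - \frac{47}{12} e_{1} e_{3} e_{6} - \frac{35}{3} e_{1} e_{4} e_{5} + \frac{50}{3} e_{1} e_{4} e_{6} - \frac{185}{18} e_{1} e_{5} e_{6}
R1 (\frac{6}{5} e_{2}) = -\frac{7}{5} e_{1} + \frac{74}{3} e_{2} - \frac{11}{15} e_{3} - \frac{3}{5} e_{4} - \frac{19}{30} e_{5} + \frac{43}{30} e_{6} + 5 e_{1} e_{2} e_{3} - \frac{96}{5} e_{1} e_{2} e_{4} + \frac{62}{5} e_{1} e_{2} e_{5} - \frac{4}{5} e_{1} e_{2} e_{6} + \frac{61}{5} e_{2} e_{3} e_{4} - \frac{127}{30} e_{2} e_{3} e_{5} - \frac{47}{10} e_{2} e_{3} e_{6} - 14 e_{2} e_{4} e_{5} + 20 e_{2} e_{4} e_{6} - \frac{37}{3} e_{2} e_{5} e_{6}
R1 (-\frac{8}{3} e_{3}) = \frac{100}{9} e_{1} - \frac{44}{27} e_{2} - \frac{1480}{27} e_{3} + \frac{244}{9} e_{4} - \frac{254}{27} e_{5} - \frac{94}{9} e_{6} + \frac{28}{9} e_{1} e_{2} e_{3} + \frac{128}{3} e_{1} e_{3} e_{4} - \frac{248}{9} e_{1} e_{3} e_{5} + \frac{16}{9} e_{1} e_{3} e_{6} + \frac{4}{3} e_{2} e_{3} e_{4} + \frac{38}{27} e_{2} e_{3} e_{5} - \frac{86}{27} e_{2} e_{3} e_{6} + \frac{280}{9} e_{3} e_{4} e_{5} - \frac{400}{9} e_{3} e_{4} e_{6} + \frac{740}{27} e_{3} e_{5} e_{6}
R1 (-\frac{5}{4} e_{4}) = -20 e_{1} - \frac{5}{8} e_{2} - \frac{305}{24} e_{3} - \frac{925}{36} e_{4} - \frac{175}{12} e_{5} + \frac{125}{6} e_{6} + \frac{35}{24} e_{1} e_{2} e_{4} + \frac{125}{24} e_{1} e_{3} e_{4} - \frac{155}{12} e_{1} e_{4} e_{5} + \frac{5}{6} e_{1} e_{4} e_{6} - \frac{55}{72} e_{2} e_{3} e_{4} + \frac{95}{144} e_{2} e_{4} e_{5} - \frac{215}{144} e_{2} e_{4} e_{6} - \frac{635}{144} e_{3} e_{4} e_{5} - \frac{235}{48} e_{3} e_{4} e_{6} + \frac{925}{72} e_{4} e_{5} e_{6}
R1 (-\frac{9}{2} e_{5}) = -\frac{93}{2} e_{1} + \frac{19}{8} e_{2} - \frac{127}{8} e_{3} - \frac{105}{2} e_{4} - \frac{185}{2} e_{5} + \frac{185}{4} e_{6} + \frac{21}{4} e_{1} e_{2} e_{5} + \frac{75}{4} e_{1} e_{3} e_{5} - 72 e_{1} e_{4} e_{5} + 3 e_{1} e_{5} e_{6} - \frac{11}{4} e_{2} e_{3} e_{5} - \frac{9}{4} e_{2} e_{4} e_{5} - \frac{43}{8} e_{2} e_{5} e_{6} - \frac{183}{4} e_{3} e_{4} e_{5} - \frac{141}{8} e_{3} e_{5} e_{6} + 75 e_{4} e_{5} e_{6}
R1 (\frac{5}{6} e_{6}) = -\frac{5}{9} e_{1} + \frac{215}{216} e_{2} + \frac{235}{72} e_{3} - \frac{125}{9} e_{4} + \frac{925}{108} e_{5} + \frac{925}{54} e_{6} - \frac{35}{36} e_{1} e_{2} e_{6} - \frac{125}{36} e_{1} e_{3} e_{6} + \frac{40}{3} e_{1} e_{4} e_{6} - \frac{155}{18} e_{1} e_{5} e_{6} + \frac{55}{108} e_{2} e_{3} e_{6} + \frac{5}{12} e_{2} e_{4} e_{6} + \frac{95}{216} e_{2} e_{5} e_{6} + \frac{305}{36} e_{3} e_{4} e_{6} - \frac{635}{216} e_{3} e_{5} e_{6} - \frac{175}{18} e_{4} e_{5} e_{6}
Summing the partial products and collecting blades:
Answer: -\frac{3311}{90} e_{1} + \frac{5821}{216} e_{2} - \frac{82837}{1080} e_{3} - \frac{14683}{180} e_{4} - \frac{26521}{270} e_{5} + \frac{40249}{540} e_{6} + \frac{157}{18} e_{1} e_{2} e_{3} - \frac{2069}{120} e_{1} e_{2} e_{4} + \frac{818}{45} e_{1} e_{2} e_{5} - \frac{89}{30} e_{1} e_{2} e_{6} + \frac{1393}{24} e_{1} e_{3} e_{4} - \frac{37}{3} e_{1} e_{3} e_{5} - \frac{101}{18} e_{1} e_{3} e_{6} - \frac{1159}{12} e_{1} e_{4} e_{5} + \frac{185}{6} e_{1} e_{4} e_{6} - \frac{143}{9} e_{1} e_{5} e_{6} + \frac{4597}{360} e_{2} e_{3} e_{4} - \frac{3011}{540} e_{2} e_{3} e_{5} - \frac{3983}{540} e_{2} e_{3} e_{6} - \frac{2245}{144} e_{2} e_{4} e_{5} + \frac{2725}{144} e_{2} e_{4} e_{6} - \frac{1865}{108} e_{2} e_{5} e_{6} - \frac{2743}{144} e_{3} e_{4} e_{5} - \frac{5885}{144} e_{3} e_{4} e_{6} + \frac{739}{108} e_{3} e_{5} e_{6} + \frac{625}{8} e_{4} e_{5} e_{6}


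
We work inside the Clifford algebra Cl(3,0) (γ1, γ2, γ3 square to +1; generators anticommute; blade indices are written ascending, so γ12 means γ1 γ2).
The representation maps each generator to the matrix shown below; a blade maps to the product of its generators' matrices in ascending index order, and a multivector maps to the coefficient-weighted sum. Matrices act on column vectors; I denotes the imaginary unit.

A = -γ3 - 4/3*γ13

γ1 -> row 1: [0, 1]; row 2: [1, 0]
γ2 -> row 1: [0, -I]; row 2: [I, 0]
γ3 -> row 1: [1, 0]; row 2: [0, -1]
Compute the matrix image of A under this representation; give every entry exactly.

Bivector images (products of the table entries): rho(γ13) = rho(γ1)rho(γ3) = row 1: [0, -1]; row 2: [1, 0].
M = (-1)*rho(γ3) + (-4/3)*rho(γ13), summed entrywise:
Answer: row 1: [-1, 4/3]; row 2: [-4/3, 1]


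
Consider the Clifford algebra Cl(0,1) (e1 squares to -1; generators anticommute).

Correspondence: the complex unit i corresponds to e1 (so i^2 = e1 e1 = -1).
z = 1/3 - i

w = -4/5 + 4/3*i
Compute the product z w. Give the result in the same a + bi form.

In blades: z = 1/3 - e1, w = -4/5 + 4/3*e1.
Distribute z over w term by term (generator squares from the signature, products reordered to ascending indices): (1/3)*w = -4/15 + 4/9*e1; (-e1)*w = 4/3 + 4/5*e1.
Sum: 16/15 + 56/45*e1; translating back through the correspondence:
Answer: 16/15 + 56/45*i


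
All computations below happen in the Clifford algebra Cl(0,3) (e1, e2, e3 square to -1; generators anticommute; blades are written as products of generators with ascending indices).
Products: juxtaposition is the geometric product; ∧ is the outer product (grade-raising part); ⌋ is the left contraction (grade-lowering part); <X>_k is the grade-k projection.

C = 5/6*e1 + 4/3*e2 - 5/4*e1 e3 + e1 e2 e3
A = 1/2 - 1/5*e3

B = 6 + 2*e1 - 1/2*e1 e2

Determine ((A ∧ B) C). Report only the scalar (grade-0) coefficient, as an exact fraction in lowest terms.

step 1: 3 + e1 - 6/5*e3 - 1/4*e1 e2 + 2/5*e1 e3 + 1/10*e1 e2 e3
step 2: -7/30 + 13/3*e1 + 61/15*e2 + 11/6*e3 + 38/15*e1 e2 - 157/60*e1 e3 + 199/240*e2 e3 + 37/15*e1 e2 e3
Answer: -7/30


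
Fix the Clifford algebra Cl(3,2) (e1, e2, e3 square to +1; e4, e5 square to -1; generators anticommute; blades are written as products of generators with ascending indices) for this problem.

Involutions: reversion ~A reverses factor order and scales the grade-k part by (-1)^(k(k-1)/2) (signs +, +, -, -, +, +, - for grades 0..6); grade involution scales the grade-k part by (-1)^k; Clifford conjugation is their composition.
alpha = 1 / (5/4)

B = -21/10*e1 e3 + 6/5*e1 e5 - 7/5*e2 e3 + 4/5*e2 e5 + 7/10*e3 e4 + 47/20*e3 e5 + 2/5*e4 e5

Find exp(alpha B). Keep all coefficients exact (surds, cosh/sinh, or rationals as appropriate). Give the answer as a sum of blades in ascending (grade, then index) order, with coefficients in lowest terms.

B^2 term by term: the squares give (-21/10)^2*(e1 e3)^2 + (6/5)^2*(e1 e5)^2 + (-7/5)^2*(e2 e3)^2 + (4/5)^2*(e2 e5)^2 + (7/10)^2*(e3 e4)^2 + (47/20)^2*(e3 e5)^2 + (2/5)^2*(e4 e5)^2 = 441/100*(-1) + 36/25*(+1) + 49/25*(-1) + 16/25*(+1) + 49/100*(+1) + 2209/400*(+1) + 4/25*(-1) = 25/16 (each basis 2-blade squares to minus the product of its generators' squares); cross terms between blades sharing an index anticommute and cancel; the commuting (index-disjoint) pairs give grade-4 terms 2*c*c'*(blade product), which cancel blade by blade — e1 e2 e3 e5: 84/25 - 84/25 = 0; e1 e3 e4 e5: -42/25 + 42/25 = 0; e2 e3 e4 e5: -28/25 + 28/25 = 0 — confirming B is simple. So B^2 = 25/16.
B^2 = 25/16 — the series telescopes hyperbolically here: l = 5/4, alpha*l = 1, so exp(alpha B) = cosh(1) + (sinh(1)/(5/4))*B = cosh(1) + (4*sinh(1)/5)*B.
Answer: cosh(1) - 42*sinh(1)/25*e1 e3 + 24*sinh(1)/25*e1 e5 - 28*sinh(1)/25*e2 e3 + 16*sinh(1)/25*e2 e5 + 14*sinh(1)/25*e3 e4 + 47*sinh(1)/25*e3 e5 + 8*sinh(1)/25*e4 e5


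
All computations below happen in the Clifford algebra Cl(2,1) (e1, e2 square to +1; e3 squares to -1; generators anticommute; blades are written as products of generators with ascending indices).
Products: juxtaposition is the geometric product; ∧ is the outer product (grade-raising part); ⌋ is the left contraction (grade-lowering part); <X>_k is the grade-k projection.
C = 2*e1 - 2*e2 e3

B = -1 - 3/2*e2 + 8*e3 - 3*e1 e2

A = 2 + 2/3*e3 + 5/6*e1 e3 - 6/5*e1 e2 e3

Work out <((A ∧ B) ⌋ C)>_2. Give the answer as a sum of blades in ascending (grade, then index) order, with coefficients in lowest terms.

step 1: -2 - 3*e2 + 46/3*e3 - 6*e1 e2 - 5/6*e1 e3 + e2 e3 + 9/20*e1 e2 e3
step 2: -2 - 4*e1 - 92/3*e2 + 6*e3 + 4*e2 e3
step 3: 4*e2 e3
Answer: 4*e2 e3


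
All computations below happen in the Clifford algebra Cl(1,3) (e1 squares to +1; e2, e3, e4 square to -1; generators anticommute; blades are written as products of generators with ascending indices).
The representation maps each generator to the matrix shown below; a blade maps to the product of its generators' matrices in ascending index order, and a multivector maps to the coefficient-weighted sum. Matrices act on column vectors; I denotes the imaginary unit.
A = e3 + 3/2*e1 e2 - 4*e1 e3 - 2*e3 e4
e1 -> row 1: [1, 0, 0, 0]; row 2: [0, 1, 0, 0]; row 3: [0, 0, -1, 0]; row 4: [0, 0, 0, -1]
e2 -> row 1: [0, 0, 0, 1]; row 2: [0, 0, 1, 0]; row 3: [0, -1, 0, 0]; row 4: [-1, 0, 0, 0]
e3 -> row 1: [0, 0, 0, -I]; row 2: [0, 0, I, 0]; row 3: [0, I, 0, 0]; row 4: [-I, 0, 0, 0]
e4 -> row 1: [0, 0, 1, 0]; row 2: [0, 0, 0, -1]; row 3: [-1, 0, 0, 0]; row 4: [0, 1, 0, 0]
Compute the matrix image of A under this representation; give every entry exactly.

Bivector images (products of the table entries): rho(e1 e2) = rho(e1)rho(e2) = row 1: [0, 0, 0, 1]; row 2: [0, 0, 1, 0]; row 3: [0, 1, 0, 0]; row 4: [1, 0, 0, 0]; rho(e1 e3) = rho(e1)rho(e3) = row 1: [0, 0, 0, -I]; row 2: [0, 0, I, 0]; row 3: [0, -I, 0, 0]; row 4: [I, 0, 0, 0]; rho(e3 e4) = rho(e3)rho(e4) = row 1: [0, -I, 0, 0]; row 2: [-I, 0, 0, 0]; row 3: [0, 0, 0, -I]; row 4: [0, 0, -I, 0].
M = (1)*rho(e3) + (3/2)*rho(e1 e2) + (-4)*rho(e1 e3) + (-2)*rho(e3 e4), summed entrywise:
Answer: row 1: [0, 2*I, 0, 3/2 + 3*I]; row 2: [2*I, 0, 3/2 - 3*I, 0]; row 3: [0, 3/2 + 5*I, 0, 2*I]; row 4: [3/2 - 5*I, 0, 2*I, 0]


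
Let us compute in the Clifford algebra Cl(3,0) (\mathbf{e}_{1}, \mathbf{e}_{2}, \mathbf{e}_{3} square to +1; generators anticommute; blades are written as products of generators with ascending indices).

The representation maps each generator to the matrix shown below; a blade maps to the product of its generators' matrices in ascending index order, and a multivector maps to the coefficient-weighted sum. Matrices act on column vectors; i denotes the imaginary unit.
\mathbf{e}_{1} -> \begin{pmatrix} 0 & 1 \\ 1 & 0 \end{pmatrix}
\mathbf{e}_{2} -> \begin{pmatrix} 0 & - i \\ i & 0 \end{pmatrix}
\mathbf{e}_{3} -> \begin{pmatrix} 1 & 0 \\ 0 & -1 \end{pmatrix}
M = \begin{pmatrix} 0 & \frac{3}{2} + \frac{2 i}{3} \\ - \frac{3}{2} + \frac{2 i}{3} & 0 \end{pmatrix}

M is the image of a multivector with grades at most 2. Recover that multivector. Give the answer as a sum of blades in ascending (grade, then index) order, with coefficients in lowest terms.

Method: 1, rho(e_{1}), rho(e_{2}), rho(e_{3}) form a trace-orthogonal basis of the 2x2 complex matrices (tr(X Y) = 2 if X = Y, else 0), so M = m0*1 + m1*rho(e_{1}) + m2*rho(e_{2}) + m3*rho(e_{3}) with m0 = tr(M)/2 = 0, m1 = tr(M rho(e_{1}))/2 = \frac{2 i}{3}, m2 = tr(M rho(e_{2}))/2 = \frac{3 i}{2}, m3 = tr(M rho(e_{3}))/2 = 0.
Multiplying table entries, the bivector images are rho(e_{1} e_{2}) = i*rho(e_{3}), rho(e_{1} e_{3}) = -i*rho(e_{2}), rho(e_{2} e_{3}) = i*rho(e_{1}); with real blade coefficients the real parts of m0..m3 are the coefficients of 1, e_{1}, e_{2}, e_{3} and the imaginary parts give the bivectors (e_{2} e_{3}: Im m1, e_{1} e_{3}: -Im m2, e_{1} e_{2}: Im m3).
Answer: -\frac{3}{2} e_{1} e_{3} + \frac{2}{3} e_{2} e_{3}


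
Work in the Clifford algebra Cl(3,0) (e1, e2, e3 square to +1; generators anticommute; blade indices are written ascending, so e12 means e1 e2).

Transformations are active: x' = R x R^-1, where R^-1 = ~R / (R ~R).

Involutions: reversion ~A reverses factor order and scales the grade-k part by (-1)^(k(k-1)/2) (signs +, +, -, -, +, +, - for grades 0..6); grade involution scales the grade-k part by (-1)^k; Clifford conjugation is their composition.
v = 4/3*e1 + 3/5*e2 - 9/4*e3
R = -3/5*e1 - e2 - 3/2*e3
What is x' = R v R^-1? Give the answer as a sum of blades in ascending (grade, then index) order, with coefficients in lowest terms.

~R = -3/5*e1 - e2 - 3/2*e3, and R ~R = 361/100, so R^-1 = ~R / (361/100).
R v = 79/40 + 73/75*e12 + 67/20*e13 + 63/20*e23
Answer: -2155/1083*e1 - 3058/1805*e2 + 879/1444*e3


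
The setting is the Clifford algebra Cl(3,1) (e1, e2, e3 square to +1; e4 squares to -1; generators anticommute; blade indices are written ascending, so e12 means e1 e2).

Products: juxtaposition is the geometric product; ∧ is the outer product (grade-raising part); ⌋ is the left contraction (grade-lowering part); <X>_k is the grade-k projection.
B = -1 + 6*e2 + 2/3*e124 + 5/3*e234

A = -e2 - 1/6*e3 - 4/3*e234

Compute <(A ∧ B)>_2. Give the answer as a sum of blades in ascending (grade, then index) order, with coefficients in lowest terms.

step 1: e2 + 1/6*e3 + e23 + 4/3*e234 - 1/9*e1234
step 2: e23
Answer: e23


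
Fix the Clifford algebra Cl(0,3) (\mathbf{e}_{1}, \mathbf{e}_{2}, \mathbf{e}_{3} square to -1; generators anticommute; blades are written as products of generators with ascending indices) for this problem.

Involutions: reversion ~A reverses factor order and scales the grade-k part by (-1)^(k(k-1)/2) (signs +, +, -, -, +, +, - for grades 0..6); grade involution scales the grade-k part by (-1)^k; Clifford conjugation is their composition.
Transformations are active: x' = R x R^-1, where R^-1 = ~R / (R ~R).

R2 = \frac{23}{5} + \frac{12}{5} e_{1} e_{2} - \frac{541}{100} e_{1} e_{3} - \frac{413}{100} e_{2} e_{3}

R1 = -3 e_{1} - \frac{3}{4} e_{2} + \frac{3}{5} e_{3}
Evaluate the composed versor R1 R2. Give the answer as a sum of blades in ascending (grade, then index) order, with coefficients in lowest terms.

Distribute over the terms of R1 (each basis-blade product reordered to ascending indices, repeated generators contracted through their squares):
(-3 e_{1}) R2 = -\frac{69}{5} e_{1} + \frac{36}{5} e_{2} - \frac{1623}{100} e_{3} + \frac{1239}{100} e_{1} e_{2} e_{3}
(-\frac{3}{4} e_{2}) R2 = -\frac{9}{5} e_{1} - \frac{69}{20} e_{2} - \frac{1239}{400} e_{3} - \frac{1623}{400} e_{1} e_{2} e_{3}
(\frac{3}{5} e_{3}) R2 = -\frac{1623}{500} e_{1} - \frac{1239}{500} e_{2} + \frac{69}{25} e_{3} + \frac{36}{25} e_{1} e_{2} e_{3}
Summing the partial products and collecting blades:
Answer: -\frac{9423}{500} e_{1} + \frac{159}{125} e_{2} - \frac{6627}{400} e_{3} + \frac{3909}{400} e_{1} e_{2} e_{3}


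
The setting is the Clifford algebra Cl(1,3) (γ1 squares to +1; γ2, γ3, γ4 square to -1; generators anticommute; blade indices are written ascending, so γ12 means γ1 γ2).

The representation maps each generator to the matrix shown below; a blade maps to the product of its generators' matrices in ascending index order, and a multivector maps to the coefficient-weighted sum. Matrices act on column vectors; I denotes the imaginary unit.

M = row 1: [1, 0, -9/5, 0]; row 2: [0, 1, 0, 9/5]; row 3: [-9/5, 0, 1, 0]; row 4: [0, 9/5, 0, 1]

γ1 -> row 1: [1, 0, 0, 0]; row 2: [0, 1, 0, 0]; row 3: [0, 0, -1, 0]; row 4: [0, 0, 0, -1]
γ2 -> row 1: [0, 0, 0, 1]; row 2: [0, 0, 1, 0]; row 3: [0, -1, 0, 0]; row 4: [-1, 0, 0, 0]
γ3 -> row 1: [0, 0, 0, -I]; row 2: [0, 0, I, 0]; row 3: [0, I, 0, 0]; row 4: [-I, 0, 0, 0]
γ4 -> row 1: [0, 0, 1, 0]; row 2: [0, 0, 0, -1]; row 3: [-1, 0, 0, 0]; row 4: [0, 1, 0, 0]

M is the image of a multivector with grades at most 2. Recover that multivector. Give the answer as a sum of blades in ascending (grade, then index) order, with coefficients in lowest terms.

Method: the blade images are trace-orthogonal — tr(rho(e_A) rho(e_B)^-1) = 4 if A = B and 0 otherwise — and rho(e_A)^-1 = (e_A)^2 * rho(e_A) with (e_A)^2 = +1 or -1, so the coefficient of e_A in the preimage is (e_A)^2 * tr(M rho(e_A))/4.
Nonzero projections over blades of grade <= 2: 1: (1)^2 = +1, tr(M 1) = 4, coefficient 1; γ14: (γ14)^2 = +1, tr(M rho(γ14)) = -36/5, coefficient -9/5. Every other blade of grade <= 2 projects to 0.
Answer: 1 - 9/5*γ14


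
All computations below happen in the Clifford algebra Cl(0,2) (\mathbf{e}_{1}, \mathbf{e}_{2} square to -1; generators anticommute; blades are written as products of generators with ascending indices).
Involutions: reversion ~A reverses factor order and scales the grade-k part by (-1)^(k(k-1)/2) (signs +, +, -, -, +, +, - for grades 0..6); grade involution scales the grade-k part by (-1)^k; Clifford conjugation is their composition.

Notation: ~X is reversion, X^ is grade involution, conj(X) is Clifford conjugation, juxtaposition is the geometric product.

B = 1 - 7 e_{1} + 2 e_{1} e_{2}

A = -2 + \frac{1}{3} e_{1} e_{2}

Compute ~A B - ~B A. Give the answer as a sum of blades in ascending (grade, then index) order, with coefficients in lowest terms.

first term: -\frac{4}{3} + 14 e_{1} + \frac{7}{3} e_{2} - \frac{13}{3} e_{1} e_{2}
second term: -\frac{4}{3} + 14 e_{1} + \frac{7}{3} e_{2} + \frac{13}{3} e_{1} e_{2}
Answer: -\frac{26}{3} e_{1} e_{2}


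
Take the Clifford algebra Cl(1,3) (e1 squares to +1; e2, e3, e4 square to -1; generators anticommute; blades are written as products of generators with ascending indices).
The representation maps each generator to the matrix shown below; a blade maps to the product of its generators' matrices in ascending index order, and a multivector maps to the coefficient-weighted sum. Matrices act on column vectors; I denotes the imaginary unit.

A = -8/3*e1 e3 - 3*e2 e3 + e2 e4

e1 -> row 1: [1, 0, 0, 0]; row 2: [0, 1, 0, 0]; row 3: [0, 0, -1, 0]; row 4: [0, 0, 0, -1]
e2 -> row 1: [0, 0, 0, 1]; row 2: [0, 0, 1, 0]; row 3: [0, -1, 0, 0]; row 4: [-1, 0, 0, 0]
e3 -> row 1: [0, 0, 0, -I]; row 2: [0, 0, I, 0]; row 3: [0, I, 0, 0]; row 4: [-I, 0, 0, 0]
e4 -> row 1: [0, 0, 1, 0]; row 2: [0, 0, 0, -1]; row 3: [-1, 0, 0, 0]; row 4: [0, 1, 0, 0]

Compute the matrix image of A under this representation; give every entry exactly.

Bivector images (products of the table entries): rho(e1 e3) = rho(e1)rho(e3) = row 1: [0, 0, 0, -I]; row 2: [0, 0, I, 0]; row 3: [0, -I, 0, 0]; row 4: [I, 0, 0, 0]; rho(e2 e3) = rho(e2)rho(e3) = row 1: [-I, 0, 0, 0]; row 2: [0, I, 0, 0]; row 3: [0, 0, -I, 0]; row 4: [0, 0, 0, I]; rho(e2 e4) = rho(e2)rho(e4) = row 1: [0, 1, 0, 0]; row 2: [-1, 0, 0, 0]; row 3: [0, 0, 0, 1]; row 4: [0, 0, -1, 0].
M = (-8/3)*rho(e1 e3) + (-3)*rho(e2 e3) + (1)*rho(e2 e4), summed entrywise:
Answer: row 1: [3*I, 1, 0, 8*I/3]; row 2: [-1, -3*I, -8*I/3, 0]; row 3: [0, 8*I/3, 3*I, 1]; row 4: [-8*I/3, 0, -1, -3*I]


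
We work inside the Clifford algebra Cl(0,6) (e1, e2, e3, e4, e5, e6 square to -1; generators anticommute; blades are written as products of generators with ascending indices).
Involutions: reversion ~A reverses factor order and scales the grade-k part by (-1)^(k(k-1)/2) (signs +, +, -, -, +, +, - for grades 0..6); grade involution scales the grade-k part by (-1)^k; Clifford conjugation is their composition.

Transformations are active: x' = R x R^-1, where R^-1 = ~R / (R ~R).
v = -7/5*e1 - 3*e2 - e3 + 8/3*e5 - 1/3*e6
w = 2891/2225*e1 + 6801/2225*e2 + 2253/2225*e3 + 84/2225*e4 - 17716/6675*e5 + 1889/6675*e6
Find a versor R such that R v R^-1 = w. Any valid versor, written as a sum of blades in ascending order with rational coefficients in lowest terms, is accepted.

Key observation: q(v) = q(w) = -4316/225 (sandwiches preserve the norm), so R = v + w = -224/2225*e1 + 126/2225*e2 + 28/2225*e3 + 84/2225*e4 + 28/2225*e5 - 112/2225*e6 works whenever it is invertible — the component of v along it is kept and (v - w)/2 reverses, sending v to w.
Answer: -224/2225*e1 + 126/2225*e2 + 28/2225*e3 + 84/2225*e4 + 28/2225*e5 - 112/2225*e6


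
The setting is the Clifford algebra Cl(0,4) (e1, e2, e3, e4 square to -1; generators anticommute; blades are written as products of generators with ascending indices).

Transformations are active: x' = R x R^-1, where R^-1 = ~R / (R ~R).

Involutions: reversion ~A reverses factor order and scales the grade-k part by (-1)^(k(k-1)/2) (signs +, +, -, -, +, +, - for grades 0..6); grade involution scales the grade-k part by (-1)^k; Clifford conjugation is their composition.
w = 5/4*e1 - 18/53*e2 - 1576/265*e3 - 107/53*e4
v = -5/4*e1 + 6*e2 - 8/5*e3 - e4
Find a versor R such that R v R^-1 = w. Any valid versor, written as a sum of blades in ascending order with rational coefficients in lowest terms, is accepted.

Reasoning: v^2 = w^2 = -16449/400 since conjugation preserves the quadratic form; R = v + w = 300/53*e2 - 400/53*e3 - 160/53*e4 is then valid when invertible, keeping its own part and reversing (v - w)/2.
Answer: 300/53*e2 - 400/53*e3 - 160/53*e4


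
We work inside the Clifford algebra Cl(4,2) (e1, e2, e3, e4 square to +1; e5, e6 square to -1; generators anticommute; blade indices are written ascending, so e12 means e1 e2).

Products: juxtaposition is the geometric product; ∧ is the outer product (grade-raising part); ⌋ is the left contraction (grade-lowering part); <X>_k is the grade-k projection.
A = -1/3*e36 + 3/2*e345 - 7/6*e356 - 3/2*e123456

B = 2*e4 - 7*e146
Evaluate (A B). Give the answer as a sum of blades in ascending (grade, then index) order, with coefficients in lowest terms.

step 1: -3*e35 + 7/3*e134 + 21/2*e235 + 2/3*e346 + 49/6*e1345 - 21/2*e1356 - 7/3*e3456 - 3*e12356
Answer: -3*e35 + 7/3*e134 + 21/2*e235 + 2/3*e346 + 49/6*e1345 - 21/2*e1356 - 7/3*e3456 - 3*e12356


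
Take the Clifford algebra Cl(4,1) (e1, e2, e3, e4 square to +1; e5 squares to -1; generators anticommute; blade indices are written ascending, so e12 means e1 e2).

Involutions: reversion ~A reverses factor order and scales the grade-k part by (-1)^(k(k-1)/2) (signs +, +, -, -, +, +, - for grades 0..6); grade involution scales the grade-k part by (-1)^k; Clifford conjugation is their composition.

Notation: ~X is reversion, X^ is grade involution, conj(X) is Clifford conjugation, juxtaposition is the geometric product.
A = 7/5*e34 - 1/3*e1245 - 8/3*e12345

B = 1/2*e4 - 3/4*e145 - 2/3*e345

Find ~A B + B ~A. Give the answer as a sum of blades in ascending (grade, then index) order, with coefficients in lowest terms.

first term: -1/4*e2 - 7/10*e3 - 14/15*e5 + 16/9*e12 + 2*e23 + 2/9*e123 + 1/6*e125 + 21/20*e135 + 4/3*e1235
second term: 1/4*e2 + 7/10*e3 - 14/15*e5 + 16/9*e12 + 2*e23 + 2/9*e123 - 1/6*e125 - 21/20*e135 + 4/3*e1235
Answer: -28/15*e5 + 32/9*e12 + 4*e23 + 4/9*e123 + 8/3*e1235


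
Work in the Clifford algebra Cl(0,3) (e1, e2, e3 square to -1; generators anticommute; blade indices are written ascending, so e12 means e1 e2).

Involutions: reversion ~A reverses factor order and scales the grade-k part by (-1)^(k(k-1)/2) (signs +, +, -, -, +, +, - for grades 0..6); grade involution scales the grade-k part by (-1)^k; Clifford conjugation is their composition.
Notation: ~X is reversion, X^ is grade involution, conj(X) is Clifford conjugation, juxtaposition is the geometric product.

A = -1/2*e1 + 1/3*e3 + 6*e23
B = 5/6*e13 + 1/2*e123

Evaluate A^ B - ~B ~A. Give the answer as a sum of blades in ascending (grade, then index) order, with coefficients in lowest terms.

first term: -59/18*e1 - 5/12*e3 - 29/6*e12 - 1/4*e23
second term: -49/18*e1 + 5/12*e3 + 31/6*e12 - 1/4*e23
Answer: -5/9*e1 - 5/6*e3 - 10*e12


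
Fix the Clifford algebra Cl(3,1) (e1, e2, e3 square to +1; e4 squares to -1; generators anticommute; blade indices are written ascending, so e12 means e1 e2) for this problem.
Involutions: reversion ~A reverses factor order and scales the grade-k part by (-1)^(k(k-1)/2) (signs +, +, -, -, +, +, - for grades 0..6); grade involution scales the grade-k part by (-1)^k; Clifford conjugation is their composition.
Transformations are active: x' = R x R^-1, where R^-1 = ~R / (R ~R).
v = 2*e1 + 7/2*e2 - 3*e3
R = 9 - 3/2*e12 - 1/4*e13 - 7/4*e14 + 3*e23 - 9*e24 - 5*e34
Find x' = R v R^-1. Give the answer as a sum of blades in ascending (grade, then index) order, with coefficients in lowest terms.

~R = 9 + 3/2*e12 + 1/4*e13 + 7/4*e14 - 3*e23 + 9*e24 + 5*e34, and R ~R = -67/4, so R^-1 = ~R / (-67/4).
R v = 27/2*e1 + 51/2*e2 - 37*e3 + 20*e4 + 91/8*e123 - 95/8*e124 - 61/4*e134 - 89/2*e234
Answer: 86/67*e1 - 959/134*e2 - 416/67*e3 - 545/67*e4


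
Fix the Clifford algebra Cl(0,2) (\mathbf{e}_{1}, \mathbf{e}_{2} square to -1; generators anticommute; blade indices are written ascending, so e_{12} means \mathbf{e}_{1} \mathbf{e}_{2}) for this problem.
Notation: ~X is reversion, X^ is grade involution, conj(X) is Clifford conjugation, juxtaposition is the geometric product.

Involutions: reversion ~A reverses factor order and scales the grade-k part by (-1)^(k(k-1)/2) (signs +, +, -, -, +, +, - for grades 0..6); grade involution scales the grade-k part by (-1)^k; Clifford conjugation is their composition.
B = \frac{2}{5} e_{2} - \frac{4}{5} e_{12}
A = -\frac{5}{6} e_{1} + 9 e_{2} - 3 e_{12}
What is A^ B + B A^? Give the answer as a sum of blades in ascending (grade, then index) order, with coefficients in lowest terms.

first term: \frac{6}{5} + \frac{42}{5} e_{1} + \frac{2}{3} e_{2} + \frac{1}{3} e_{12}
second term: \frac{6}{5} - \frac{42}{5} e_{1} - \frac{2}{3} e_{2} - \frac{1}{3} e_{12}
Answer: \frac{12}{5}


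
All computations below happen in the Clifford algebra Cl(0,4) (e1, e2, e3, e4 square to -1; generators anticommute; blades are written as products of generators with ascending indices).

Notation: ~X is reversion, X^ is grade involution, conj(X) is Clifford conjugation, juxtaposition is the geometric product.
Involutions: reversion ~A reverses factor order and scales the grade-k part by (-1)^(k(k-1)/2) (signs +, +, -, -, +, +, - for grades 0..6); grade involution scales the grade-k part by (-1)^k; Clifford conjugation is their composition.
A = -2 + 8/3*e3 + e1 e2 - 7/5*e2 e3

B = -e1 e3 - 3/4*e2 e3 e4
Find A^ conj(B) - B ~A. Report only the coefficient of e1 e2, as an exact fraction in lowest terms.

first term: -8/3*e1 - 21/20*e4 + 7/5*e1 e2 - 2*e1 e3 + e2 e3 + 2*e2 e4 + 3/4*e1 e3 e4 + 3/2*e2 e3 e4
second term: 8/3*e1 + 21/20*e4 - 7/5*e1 e2 + 2*e1 e3 - e2 e3 - 2*e2 e4 + 3/4*e1 e3 e4 + 3/2*e2 e3 e4
Answer: 14/5


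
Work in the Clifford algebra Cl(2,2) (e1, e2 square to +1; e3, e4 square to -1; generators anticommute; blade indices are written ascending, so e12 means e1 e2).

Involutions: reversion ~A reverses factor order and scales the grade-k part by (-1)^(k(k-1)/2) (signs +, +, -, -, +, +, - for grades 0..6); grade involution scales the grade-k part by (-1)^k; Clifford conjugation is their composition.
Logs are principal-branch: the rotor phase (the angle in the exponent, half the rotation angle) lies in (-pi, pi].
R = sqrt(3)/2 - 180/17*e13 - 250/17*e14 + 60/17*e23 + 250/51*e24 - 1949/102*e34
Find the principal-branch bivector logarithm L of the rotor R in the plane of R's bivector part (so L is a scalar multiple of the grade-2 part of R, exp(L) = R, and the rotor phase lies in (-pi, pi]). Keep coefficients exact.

The scalar part of R is sqrt(3)/2, and that scalar determines the rotor phase on the principal branch; recovering the unit plane as bivector-part over sine of the phase gives L = phase * plane.
Concretely: cos(phase) = sqrt(3)/2 gives phase = ±pi/6, and since phase/sin(phase) is even the sign is immaterial: L = (phase/sin(phase)) * <R>_2 = (pi/3) * <R>_2.
Answer: -60*pi/17*e13 - 250*pi/51*e14 + 20*pi/17*e23 + 250*pi/153*e24 - 1949*pi/306*e34


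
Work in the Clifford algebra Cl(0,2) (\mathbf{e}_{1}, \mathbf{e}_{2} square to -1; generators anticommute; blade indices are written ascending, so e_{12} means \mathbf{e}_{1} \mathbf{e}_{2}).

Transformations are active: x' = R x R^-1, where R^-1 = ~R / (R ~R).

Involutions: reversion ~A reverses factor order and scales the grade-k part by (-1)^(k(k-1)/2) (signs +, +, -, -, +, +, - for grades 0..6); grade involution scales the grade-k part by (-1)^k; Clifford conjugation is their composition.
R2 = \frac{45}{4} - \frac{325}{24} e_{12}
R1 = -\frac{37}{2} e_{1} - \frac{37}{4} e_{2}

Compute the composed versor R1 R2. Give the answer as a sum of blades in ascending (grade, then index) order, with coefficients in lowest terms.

Distribute over the terms of R1 (each basis-blade product reordered to ascending indices, repeated generators contracted through their squares):
(-\frac{37}{2} e_{1}) R2 = -\frac{1665}{8} e_{1} - \frac{12025}{48} e_{2}
(-\frac{37}{4} e_{2}) R2 = \frac{12025}{96} e_{1} - \frac{1665}{16} e_{2}
Summing the partial products and collecting blades:
Answer: -\frac{7955}{96} e_{1} - \frac{4255}{12} e_{2}


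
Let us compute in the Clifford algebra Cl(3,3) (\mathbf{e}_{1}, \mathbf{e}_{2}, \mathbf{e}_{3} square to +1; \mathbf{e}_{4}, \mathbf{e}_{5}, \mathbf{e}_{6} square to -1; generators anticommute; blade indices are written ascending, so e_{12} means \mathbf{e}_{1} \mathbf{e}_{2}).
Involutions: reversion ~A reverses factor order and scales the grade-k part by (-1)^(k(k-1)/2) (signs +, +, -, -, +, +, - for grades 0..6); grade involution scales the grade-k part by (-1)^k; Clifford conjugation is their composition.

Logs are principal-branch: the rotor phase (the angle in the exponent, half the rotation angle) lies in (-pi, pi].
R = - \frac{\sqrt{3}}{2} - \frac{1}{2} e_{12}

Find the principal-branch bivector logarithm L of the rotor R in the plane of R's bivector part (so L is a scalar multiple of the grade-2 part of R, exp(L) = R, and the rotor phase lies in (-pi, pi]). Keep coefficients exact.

The scalar part of R is - \frac{\sqrt{3}}{2}, so the principal-branch rotor phase is pinned; divide the bivector part by its sine to get the unit plane — L is the phase times that plane.
Concretely: cos(phase) = - \frac{\sqrt{3}}{2} gives phase = ±\frac{5 \pi}{6}, and since phase/sin(phase) is even the sign is immaterial: L = (phase/sin(phase)) * <R>_2 = (\frac{5 \pi}{3}) * <R>_2.
Answer: - \frac{5 \pi}{6} e_{12}


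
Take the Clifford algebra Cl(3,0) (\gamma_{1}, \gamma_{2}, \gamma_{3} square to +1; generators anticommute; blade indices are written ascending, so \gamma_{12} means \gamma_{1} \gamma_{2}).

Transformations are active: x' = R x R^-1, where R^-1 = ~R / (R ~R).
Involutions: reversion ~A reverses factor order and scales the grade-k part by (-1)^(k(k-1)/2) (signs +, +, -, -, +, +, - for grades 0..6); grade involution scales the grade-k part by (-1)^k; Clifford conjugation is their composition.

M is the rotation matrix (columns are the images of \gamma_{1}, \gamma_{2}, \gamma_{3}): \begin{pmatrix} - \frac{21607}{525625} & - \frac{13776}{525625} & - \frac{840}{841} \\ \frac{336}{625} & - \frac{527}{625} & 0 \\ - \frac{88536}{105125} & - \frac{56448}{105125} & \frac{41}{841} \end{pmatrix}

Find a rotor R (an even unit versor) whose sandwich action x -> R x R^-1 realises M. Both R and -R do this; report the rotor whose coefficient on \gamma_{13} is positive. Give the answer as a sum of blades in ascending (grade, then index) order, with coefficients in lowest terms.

Method: write R = a + b12*\gamma_{12} + b13*\gamma_{13} + b23*\gamma_{23} with a^2 + b12^2 + b13^2 + b23^2 = 1 (so R^-1 = ~R). Expanding the columns R e_j ~R gives tr M = 4a^2 - 1 and, from the antisymmetric part, M21 - M12 = -4a*b12, M13 - M31 = 4a*b13, M32 - M23 = -4a*b23.
Here tr M = -\frac{439189}{525625}, so a^2 = (1 + tr M)/4 = \frac{21609}{525625} and a = ±\frac{147}{725}. Taking a = \frac{147}{725}: M21 - M12 = \frac{296352}{525625}, M13 - M31 = -\frac{16464}{105125}, M32 - M23 = -\frac{56448}{105125}, giving b12 = -\frac{504}{725}, b13 = -\frac{28}{145}, b23 = \frac{96}{145}, i.e. R = \frac{147}{725} - \frac{504}{725} \gamma_{12} - \frac{28}{145} \gamma_{13} + \frac{96}{145} \gamma_{23}.
Its \gamma_{13} coefficient is negative, so report the other preimage -R.
Answer: -\frac{147}{725} + \frac{504}{725} \gamma_{12} + \frac{28}{145} \gamma_{13} - \frac{96}{145} \gamma_{23}. Recall the cover is two-to-one: with M of trace -\frac{439189}{525625}, both preimages act alike, and the stated \gamma_{13} sign chooses the sheet.


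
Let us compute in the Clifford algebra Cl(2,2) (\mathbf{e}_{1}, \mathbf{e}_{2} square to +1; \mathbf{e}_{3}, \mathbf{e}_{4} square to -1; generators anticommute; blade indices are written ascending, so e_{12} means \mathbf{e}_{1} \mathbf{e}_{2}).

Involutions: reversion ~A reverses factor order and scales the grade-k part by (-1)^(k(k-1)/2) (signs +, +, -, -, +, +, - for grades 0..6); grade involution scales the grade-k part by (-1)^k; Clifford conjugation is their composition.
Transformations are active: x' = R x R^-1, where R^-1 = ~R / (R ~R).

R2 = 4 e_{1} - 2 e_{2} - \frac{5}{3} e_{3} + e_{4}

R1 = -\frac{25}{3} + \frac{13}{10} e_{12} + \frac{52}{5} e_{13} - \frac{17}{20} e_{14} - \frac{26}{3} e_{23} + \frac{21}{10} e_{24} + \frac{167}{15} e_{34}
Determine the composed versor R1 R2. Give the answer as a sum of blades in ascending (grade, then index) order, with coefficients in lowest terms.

Distribute over the terms of R2 (each basis-blade product reordered to ascending indices, repeated generators contracted through their squares):
R1 (4 e_{1}) = -\frac{100}{3} e_{1} - \frac{26}{5} e_{2} - \frac{208}{5} e_{3} + \frac{17}{5} e_{4} - \frac{104}{3} e_{123} + \frac{42}{5} e_{124} + \frac{668}{15} e_{134}
R1 (-2 e_{2}) = -\frac{13}{5} e_{1} + \frac{50}{3} e_{2} - \frac{52}{3} e_{3} + \frac{21}{5} e_{4} + \frac{104}{5} e_{123} - \frac{17}{10} e_{124} - \frac{334}{15} e_{234}
R1 (-\frac{5}{3} e_{3}) = \frac{52}{3} e_{1} - \frac{130}{9} e_{2} + \frac{125}{9} e_{3} - \frac{167}{9} e_{4} - \frac{13}{6} e_{123} - \frac{17}{12} e_{134} + \frac{7}{2} e_{234}
R1 (e_{4}) = \frac{17}{20} e_{1} - \frac{21}{10} e_{2} - \frac{167}{15} e_{3} - \frac{25}{3} e_{4} + \frac{13}{10} e_{124} + \frac{52}{5} e_{134} - \frac{26}{3} e_{234}
Summing the partial products and collecting blades:
Answer: -\frac{71}{4} e_{1} - \frac{457}{90} e_{2} - \frac{2528}{45} e_{3} - \frac{868}{45} e_{4} - \frac{481}{30} e_{123} + 8 e_{124} + \frac{3211}{60} e_{134} - \frac{823}{30} e_{234}


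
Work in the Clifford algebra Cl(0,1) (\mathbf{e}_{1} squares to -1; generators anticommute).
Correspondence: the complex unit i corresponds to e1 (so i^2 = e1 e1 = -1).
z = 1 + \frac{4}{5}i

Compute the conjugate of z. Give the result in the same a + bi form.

In blades: z = 1 + \frac{4}{5} e_{1}.
Conjugation here is Clifford conjugation: the scalar is fixed and the grade-1 and grade-2 blades all flip sign, giving 1 - \frac{4}{5} e_{1}; translating back:
Answer: 1 - \frac{4}{5}i


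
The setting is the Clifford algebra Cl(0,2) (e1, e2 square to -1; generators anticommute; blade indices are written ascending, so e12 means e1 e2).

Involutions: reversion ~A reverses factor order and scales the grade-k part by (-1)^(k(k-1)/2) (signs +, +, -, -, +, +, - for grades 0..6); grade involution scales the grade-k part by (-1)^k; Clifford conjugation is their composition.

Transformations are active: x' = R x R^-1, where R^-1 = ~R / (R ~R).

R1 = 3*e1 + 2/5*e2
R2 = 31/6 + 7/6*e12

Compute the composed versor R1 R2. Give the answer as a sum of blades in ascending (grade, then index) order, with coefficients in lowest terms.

Distribute over the terms of R1 (each basis-blade product reordered to ascending indices, repeated generators contracted through their squares):
(3*e1) R2 = 31/2*e1 - 7/2*e2
(2/5*e2) R2 = 7/15*e1 + 31/15*e2
Summing the partial products and collecting blades:
Answer: 479/30*e1 - 43/30*e2


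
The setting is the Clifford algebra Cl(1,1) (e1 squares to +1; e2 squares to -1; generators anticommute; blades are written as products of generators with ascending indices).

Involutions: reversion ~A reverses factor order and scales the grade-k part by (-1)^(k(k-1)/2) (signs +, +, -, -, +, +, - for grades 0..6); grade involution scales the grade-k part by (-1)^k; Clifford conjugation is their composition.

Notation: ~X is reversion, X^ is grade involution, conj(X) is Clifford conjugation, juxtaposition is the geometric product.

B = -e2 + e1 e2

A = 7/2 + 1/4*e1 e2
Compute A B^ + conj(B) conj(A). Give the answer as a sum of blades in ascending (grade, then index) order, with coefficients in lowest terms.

first term: 1/4 - 1/4*e1 + 7/2*e2 + 7/2*e1 e2
second term: 1/4 - 1/4*e1 + 7/2*e2 - 7/2*e1 e2
Answer: 1/2 - 1/2*e1 + 7*e2


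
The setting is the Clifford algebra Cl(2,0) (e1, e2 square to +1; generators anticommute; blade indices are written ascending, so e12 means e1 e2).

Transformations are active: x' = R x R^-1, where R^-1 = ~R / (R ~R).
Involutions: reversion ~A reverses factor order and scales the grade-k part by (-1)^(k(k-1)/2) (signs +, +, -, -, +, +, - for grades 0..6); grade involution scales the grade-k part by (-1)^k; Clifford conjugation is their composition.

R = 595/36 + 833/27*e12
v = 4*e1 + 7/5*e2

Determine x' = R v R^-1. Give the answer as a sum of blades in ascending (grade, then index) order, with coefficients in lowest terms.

~R = 595/36 - 833/27*e12, and R ~R = 14288449/11664, so R^-1 = ~R / (14288449/11664).
R v = 14756/135*e1 - 10829/108*e2
Answer: -1060/1009*e1 - 20713/5045*e2


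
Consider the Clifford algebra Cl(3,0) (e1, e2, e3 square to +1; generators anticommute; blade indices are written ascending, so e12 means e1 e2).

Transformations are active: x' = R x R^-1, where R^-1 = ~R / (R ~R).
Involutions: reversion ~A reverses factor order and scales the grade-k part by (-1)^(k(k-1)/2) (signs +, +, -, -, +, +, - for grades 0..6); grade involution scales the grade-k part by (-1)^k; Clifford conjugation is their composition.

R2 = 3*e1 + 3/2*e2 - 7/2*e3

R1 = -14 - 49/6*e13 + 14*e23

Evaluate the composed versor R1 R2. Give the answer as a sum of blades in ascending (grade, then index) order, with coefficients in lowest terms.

Distribute over the terms of R1 (each basis-blade product reordered to ascending indices, repeated generators contracted through their squares):
(-14) R2 = -42*e1 - 21*e2 + 49*e3
(-49/6*e13) R2 = 343/12*e1 + 49/2*e3 + 49/4*e123
(14*e23) R2 = -49*e2 - 21*e3 + 42*e123
Summing the partial products and collecting blades:
Answer: -161/12*e1 - 70*e2 + 105/2*e3 + 217/4*e123
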